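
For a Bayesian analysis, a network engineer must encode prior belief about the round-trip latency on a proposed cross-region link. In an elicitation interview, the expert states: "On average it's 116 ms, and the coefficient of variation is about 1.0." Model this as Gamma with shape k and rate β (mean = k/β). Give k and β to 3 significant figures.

k ≈ 1, β ≈ 0.00862

For Gamma(k, rate β): mean = k/β, variance = k/β², so CV = 1/√k.
CV = 1.0, hence k = 1/CV² = 1.
Then β = k/mean = 1/116 = 0.00862.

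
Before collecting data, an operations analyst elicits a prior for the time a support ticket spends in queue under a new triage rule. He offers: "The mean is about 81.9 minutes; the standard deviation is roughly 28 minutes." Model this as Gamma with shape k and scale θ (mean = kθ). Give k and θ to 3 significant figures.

For Gamma(k, scale θ): mean = kθ, variance = kθ², so CV = 1/√k.
CV = SD/mean = 28/81.9 = 0.3419, hence k = 1/CV² = 8.56.
Then θ = mean/k = 81.9/8.56 = 9.57.

k ≈ 8.56, θ ≈ 9.57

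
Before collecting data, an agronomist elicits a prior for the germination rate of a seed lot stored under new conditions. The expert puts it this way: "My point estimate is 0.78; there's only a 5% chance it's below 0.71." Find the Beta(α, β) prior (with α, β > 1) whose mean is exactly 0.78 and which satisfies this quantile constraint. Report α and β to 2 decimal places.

α ≈ 79.94, β ≈ 22.55

With mean 0.78 fixed, write α = 0.78s, β = 0.22s where s = α+β.
Need P(θ < 0.71) = 0.05 under Beta(0.78s, 0.22s). Normal approximation: (q−m)/√(m(1−m)/s) ≈ z_{0.05} = -1.64, so s ≈ 0.78·0.22·(-1.64)²/(0.71−0.78)² = 94.7.
At s = 94.7: P(θ<0.71) ≈ 0.057. Adjusting to match 0.05 gives s ≈ 102.49.
So α = 0.78·102.49 ≈ 79.94, β = 0.22·102.49 ≈ 22.55.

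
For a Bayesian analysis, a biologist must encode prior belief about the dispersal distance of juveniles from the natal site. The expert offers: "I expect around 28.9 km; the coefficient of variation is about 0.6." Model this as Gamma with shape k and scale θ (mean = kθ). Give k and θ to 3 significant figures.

k ≈ 2.78, θ ≈ 10.4

For Gamma(k, scale θ): mean = kθ, variance = kθ², so CV = 1/√k.
CV = 0.6, hence k = 1/CV² = 2.78.
Then θ = mean/k = 28.9/2.78 = 10.4.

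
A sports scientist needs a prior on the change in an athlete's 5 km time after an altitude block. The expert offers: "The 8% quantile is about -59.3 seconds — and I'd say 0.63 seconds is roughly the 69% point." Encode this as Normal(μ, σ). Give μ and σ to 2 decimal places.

μ = -15.00, σ = 31.53

For Normal(μ,σ), the p-quantile is μ + z_p·σ. Here z_{0.08} = -1.405, z_{0.69} = 0.4959.
So -59.3 = μ − 1.405σ and 0.63 = μ + 0.4959σ.
Subtracting: σ = (0.63 − -59.3)/(0.4959 − (-1.405)) = 31.53.
Then μ = -59.3 − (-1.405)·31.53 = -15.00.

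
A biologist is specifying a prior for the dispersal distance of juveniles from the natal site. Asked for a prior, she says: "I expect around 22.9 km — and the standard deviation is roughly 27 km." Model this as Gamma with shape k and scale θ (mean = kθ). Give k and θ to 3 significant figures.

For Gamma(k, scale θ): mean = kθ, variance = kθ², so CV = 1/√k.
CV = SD/mean = 27/22.9 = 1.179, hence k = 1/CV² = 0.719.
Then θ = mean/k = 22.9/0.719 = 31.8.

k ≈ 0.719, θ ≈ 31.8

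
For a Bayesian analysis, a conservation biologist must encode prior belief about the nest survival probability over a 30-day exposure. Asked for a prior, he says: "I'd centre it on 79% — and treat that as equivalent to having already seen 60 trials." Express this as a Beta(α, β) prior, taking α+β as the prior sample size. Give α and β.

Under the effective-sample-size interpretation, Beta(α, β) has prior mean α/(α+β) and prior sample size α+β.
So α+β = 60 and α/(α+β) = 0.79, giving α = 0.79·60 = 47.4 and β = 60 − 47.4 = 12.6.

α = 47.4, β = 12.6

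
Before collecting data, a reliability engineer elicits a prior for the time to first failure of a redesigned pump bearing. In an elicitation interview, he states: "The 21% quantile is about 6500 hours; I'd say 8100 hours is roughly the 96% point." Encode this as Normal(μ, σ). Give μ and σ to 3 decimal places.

The p-quantile of Normal(μ,σ) is μ + z_p·σ, with z_{0.21} = -0.8064 and z_{0.96} = 1.751.
Eliminate σ: μ = (z₂·x₁ − z₁·x₂)/(z₂ − z₁) = (1.751·6500 − (-0.8064)·8100)/2.557 = 7004.583.
Then σ = (x₂ − x₁)/(z₂ − z₁) = (8100 − 6500)/2.557 = 625.707.

μ = 7004.583, σ = 625.707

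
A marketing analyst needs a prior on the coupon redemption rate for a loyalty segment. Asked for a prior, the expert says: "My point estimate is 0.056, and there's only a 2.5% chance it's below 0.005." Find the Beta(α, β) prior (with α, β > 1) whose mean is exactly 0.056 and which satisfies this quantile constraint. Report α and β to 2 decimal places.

α ≈ 1.64, β ≈ 27.57

With mean 0.056 fixed, write α = 0.056s, β = 0.944s where s = α+β.
Need P(θ < 0.005) = 0.025 under Beta(0.056s, 0.944s). Normal approximation: (q−m)/√(m(1−m)/s) ≈ z_{0.025} = -1.96, so s ≈ 0.056·0.944·(-1.96)²/(0.005−0.056)² = 78.1.
At s = 78.1: P(θ<0.005) ≈ 0.000. Adjusting to match 0.025 gives s ≈ 29.21.
So α = 0.056·29.21 ≈ 1.64, β = 0.944·29.21 ≈ 27.57.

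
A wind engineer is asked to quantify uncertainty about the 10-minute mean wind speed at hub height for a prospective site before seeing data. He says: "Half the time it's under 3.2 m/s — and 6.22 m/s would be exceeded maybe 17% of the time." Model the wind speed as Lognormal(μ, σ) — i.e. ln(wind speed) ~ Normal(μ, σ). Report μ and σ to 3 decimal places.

If T ~ Lognormal(μ,σ) then ln T ~ Normal(μ,σ), so the p-quantile of ln T is μ + z_p·σ.
ln(3.2) = 1.163 and ln(6.22) = 1.828; z_{0.5} = 0, z_{0.83} = 0.9542.
σ = (1.828 − 1.163)/(0.9542 − (0)) = 0.697.
μ = 1.163 − (0)·0.697 = 1.163.

μ ≈ 1.163, σ ≈ 0.697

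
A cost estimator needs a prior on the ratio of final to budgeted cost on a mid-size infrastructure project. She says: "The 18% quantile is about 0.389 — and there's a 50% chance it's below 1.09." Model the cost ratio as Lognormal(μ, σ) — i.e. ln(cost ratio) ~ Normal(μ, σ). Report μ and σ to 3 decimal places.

If T ~ Lognormal(μ,σ) then ln T ~ Normal(μ,σ), so the p-quantile of ln T is μ + z_p·σ.
ln(0.389) = -0.9442 and ln(1.09) = 0.08618; z_{0.18} = -0.9154, z_{0.5} = 0.
σ = (0.08618 − -0.9442)/(0 − (-0.9154)) = 1.126.
μ = -0.9442 − (-0.9154)·1.126 = 0.086.

μ ≈ 0.086, σ ≈ 1.126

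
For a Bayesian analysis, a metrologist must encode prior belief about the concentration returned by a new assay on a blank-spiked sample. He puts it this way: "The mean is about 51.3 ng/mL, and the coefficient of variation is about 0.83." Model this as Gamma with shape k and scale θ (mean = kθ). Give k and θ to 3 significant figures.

For Gamma(k, scale θ): mean = kθ, variance = kθ², so CV = 1/√k.
CV = 0.83, hence k = 1/CV² = 1.45.
Then θ = mean/k = 51.3/1.45 = 35.3.

k ≈ 1.45, θ ≈ 35.3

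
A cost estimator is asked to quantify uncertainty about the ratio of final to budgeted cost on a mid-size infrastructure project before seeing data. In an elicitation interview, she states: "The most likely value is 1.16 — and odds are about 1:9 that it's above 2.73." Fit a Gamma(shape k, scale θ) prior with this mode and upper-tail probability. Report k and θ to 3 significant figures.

k ≈ 3.62, θ ≈ 0.442

Gamma(k,θ) with k>1 has mode (k−1)θ, so θ = 1.16/(k−1).
Need P(X < 2.73) = 0.9 with θ tied to k this way. Start at k = 2, θ = 1.16: P(X<2.73) ≈ 0.681.
Too low — raise k to concentrate. Iterating converges to k ≈ 3.62.
Then θ = 1.16/(3.62−1) ≈ 0.442.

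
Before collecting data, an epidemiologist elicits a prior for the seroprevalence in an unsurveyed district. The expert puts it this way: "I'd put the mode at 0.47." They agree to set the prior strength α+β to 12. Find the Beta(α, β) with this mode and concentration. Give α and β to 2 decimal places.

α = 5.70, β = 6.30

For α,β > 1 the Beta mode is (α−1)/(α+β−2). With α+β = 12, the mode is (α−1)/10.
Set (α−1)/10 = 0.47 → α = 1 + 0.47·10 = 5.70.
β = 12 − α = 6.30.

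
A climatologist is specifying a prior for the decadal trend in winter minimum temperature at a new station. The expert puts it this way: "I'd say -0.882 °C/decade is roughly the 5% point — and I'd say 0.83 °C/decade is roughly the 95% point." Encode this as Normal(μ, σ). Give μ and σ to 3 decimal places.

For Normal(μ,σ), the p-quantile is μ + z_p·σ. Here z_{0.05} = -1.645, z_{0.95} = 1.645.
So -0.882 = μ − 1.645σ and 0.83 = μ + 1.645σ.
Subtracting: σ = (0.83 − -0.882)/(1.645 − (-1.645)) = 0.520.
Then μ = -0.882 − (-1.645)·0.520 = -0.026.

μ = -0.026, σ = 0.520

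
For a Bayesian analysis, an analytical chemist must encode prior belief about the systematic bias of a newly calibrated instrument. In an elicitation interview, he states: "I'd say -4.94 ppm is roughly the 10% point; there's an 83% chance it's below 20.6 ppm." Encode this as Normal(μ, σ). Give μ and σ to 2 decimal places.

The p-quantile of Normal(μ,σ) is μ + z_p·σ, with z_{0.1} = -1.282 and z_{0.83} = 0.9542.
Eliminate σ: μ = (z₂·x₁ − z₁·x₂)/(z₂ − z₁) = (0.9542·-4.94 − (-1.282)·20.6)/2.236 = 9.70.
Then σ = (x₂ − x₁)/(z₂ − z₁) = (20.6 − -4.94)/2.236 = 11.42.

μ = 9.70, σ = 11.42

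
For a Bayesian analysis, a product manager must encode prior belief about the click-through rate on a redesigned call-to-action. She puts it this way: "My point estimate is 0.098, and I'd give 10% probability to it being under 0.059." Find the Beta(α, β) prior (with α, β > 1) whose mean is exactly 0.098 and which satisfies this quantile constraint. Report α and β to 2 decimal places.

With mean 0.098 fixed, write α = 0.098s, β = 0.902s where s = α+β.
Need P(θ < 0.059) = 0.1 under Beta(0.098s, 0.902s). Normal approximation: (q−m)/√(m(1−m)/s) ≈ z_{0.1} = -1.28, so s ≈ 0.098·0.902·(-1.28)²/(0.059−0.098)² = 95.4.
At s = 95.4: P(θ<0.059) ≈ 0.083. Adjusting to match 0.1 gives s ≈ 83.40.
So α = 0.098·83.40 ≈ 8.17, β = 0.902·83.40 ≈ 75.23.

α ≈ 8.17, β ≈ 75.23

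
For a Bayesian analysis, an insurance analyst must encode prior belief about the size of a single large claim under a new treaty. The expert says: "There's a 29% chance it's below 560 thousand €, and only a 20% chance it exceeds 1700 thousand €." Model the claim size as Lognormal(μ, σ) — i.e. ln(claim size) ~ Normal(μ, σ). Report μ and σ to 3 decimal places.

μ ≈ 6.768, σ ≈ 0.796

If T ~ Lognormal(μ,σ) then ln T ~ Normal(μ,σ), so the p-quantile of ln T is μ + z_p·σ.
ln(560) = 6.328 and ln(1700) = 7.438; z_{0.29} = -0.5534, z_{0.8} = 0.8416.
σ = (7.438 − 6.328)/(0.8416 − (-0.5534)) = 0.796.
μ = 6.328 − (-0.5534)·0.796 = 6.768.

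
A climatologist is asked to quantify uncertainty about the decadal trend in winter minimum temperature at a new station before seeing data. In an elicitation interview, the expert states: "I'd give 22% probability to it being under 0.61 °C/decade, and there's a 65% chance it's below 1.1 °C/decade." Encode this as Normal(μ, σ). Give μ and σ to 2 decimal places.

For Normal(μ,σ), the p-quantile is μ + z_p·σ. Here z_{0.22} = -0.7722, z_{0.65} = 0.3853.
So 0.61 = μ − 0.7722σ and 1.1 = μ + 0.3853σ.
Subtracting: σ = (1.1 − 0.61)/(0.3853 − (-0.7722)) = 0.42.
Then μ = 0.61 − (-0.7722)·0.42 = 0.94.

μ = 0.94, σ = 0.42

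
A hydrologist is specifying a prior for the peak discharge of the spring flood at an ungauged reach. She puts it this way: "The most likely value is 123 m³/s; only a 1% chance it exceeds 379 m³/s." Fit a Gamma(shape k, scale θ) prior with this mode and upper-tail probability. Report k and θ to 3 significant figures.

Gamma(k,θ) with k>1 has mode (k−1)θ, so θ = 123/(k−1).
Need P(X < 379) = 0.99 with θ tied to k this way. Start at k = 2, θ = 123: P(X<379) ≈ 0.813.
Too low — raise k to concentrate. Iterating converges to k ≈ 4.53.
Then θ = 123/(4.53−1) ≈ 34.8.

k ≈ 4.53, θ ≈ 34.8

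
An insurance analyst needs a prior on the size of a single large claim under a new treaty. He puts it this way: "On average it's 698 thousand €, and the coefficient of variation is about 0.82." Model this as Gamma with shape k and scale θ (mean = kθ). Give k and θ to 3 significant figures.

For Gamma(k, scale θ): mean = kθ, variance = kθ², so CV = 1/√k.
CV = 0.82, hence k = 1/CV² = 1.49.
Then θ = mean/k = 698/1.49 = 469.

k ≈ 1.49, θ ≈ 469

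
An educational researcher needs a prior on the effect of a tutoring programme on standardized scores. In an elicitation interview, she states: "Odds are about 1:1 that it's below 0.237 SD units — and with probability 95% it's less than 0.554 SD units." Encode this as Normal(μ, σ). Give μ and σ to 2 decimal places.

The p-quantile of Normal(μ,σ) is μ + z_p·σ, with z_{0.5} = 0 and z_{0.95} = 1.645.
Eliminate σ: μ = (z₂·x₁ − z₁·x₂)/(z₂ − z₁) = (1.645·0.237 − (0)·0.554)/1.645 = 0.24.
Then σ = (x₂ − x₁)/(z₂ − z₁) = (0.554 − 0.237)/1.645 = 0.19.

μ = 0.24, σ = 0.19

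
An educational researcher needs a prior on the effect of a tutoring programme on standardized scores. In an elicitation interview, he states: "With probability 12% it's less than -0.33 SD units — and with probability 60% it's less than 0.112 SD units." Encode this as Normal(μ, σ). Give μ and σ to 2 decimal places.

μ = 0.03, σ = 0.31

The p-quantile of Normal(μ,σ) is μ + z_p·σ, with z_{0.12} = -1.175 and z_{0.6} = 0.2533.
Eliminate σ: μ = (z₂·x₁ − z₁·x₂)/(z₂ − z₁) = (0.2533·-0.33 − (-1.175)·0.112)/1.428 = 0.03.
Then σ = (x₂ − x₁)/(z₂ − z₁) = (0.112 − -0.33)/1.428 = 0.31.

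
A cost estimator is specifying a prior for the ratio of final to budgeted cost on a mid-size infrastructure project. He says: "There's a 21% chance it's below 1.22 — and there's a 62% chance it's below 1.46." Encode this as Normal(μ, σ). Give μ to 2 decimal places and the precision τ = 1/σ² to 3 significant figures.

μ = 1.39, τ = 21.5

For Normal(μ,σ), the p-quantile is μ + z_p·σ. Here z_{0.21} = -0.8064, z_{0.62} = 0.3055.
So 1.22 = μ − 0.8064σ and 1.46 = μ + 0.3055σ.
Subtracting: σ = (1.46 − 1.22)/(0.3055 − (-0.8064)) = 0.22.
Then μ = 1.22 − (-0.8064)·0.22 = 1.39.
Precision τ = 1/σ² = 1/0.2158² = 21.5.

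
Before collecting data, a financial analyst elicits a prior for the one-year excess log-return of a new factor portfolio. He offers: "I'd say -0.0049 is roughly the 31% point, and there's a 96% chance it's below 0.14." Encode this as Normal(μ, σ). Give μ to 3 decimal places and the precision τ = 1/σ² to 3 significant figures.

μ = 0.027, τ = 240

The p-quantile of Normal(μ,σ) is μ + z_p·σ, with z_{0.31} = -0.4959 and z_{0.96} = 1.751.
Eliminate σ: μ = (z₂·x₁ − z₁·x₂)/(z₂ − z₁) = (1.751·-0.0049 − (-0.4959)·0.14)/2.247 = 0.027.
Then σ = (x₂ − x₁)/(z₂ − z₁) = (0.14 − -0.0049)/2.247 = 0.064.
Precision τ = 1/σ² = 1/0.0645² = 240.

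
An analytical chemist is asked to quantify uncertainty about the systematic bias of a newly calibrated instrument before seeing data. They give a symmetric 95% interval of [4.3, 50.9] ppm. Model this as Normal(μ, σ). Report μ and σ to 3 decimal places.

μ = 27.600, σ = 11.888

A symmetric 95% interval runs μ ± z·σ with z = 1.96.
Half-width = 23.3, so σ = 23.3/1.96 = 11.888.
μ is the interval midpoint, 27.600.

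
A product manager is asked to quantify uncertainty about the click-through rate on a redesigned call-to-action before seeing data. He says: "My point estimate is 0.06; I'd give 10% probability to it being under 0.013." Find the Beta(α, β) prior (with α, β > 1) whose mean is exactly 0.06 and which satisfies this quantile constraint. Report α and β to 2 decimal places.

With mean 0.06 fixed, write α = 0.06s, β = 0.94s where s = α+β.
Need P(θ < 0.013) = 0.1 under Beta(0.06s, 0.94s). Normal approximation: (q−m)/√(m(1−m)/s) ≈ z_{0.1} = -1.28, so s ≈ 0.06·0.94·(-1.28)²/(0.013−0.06)² = 41.9.
At s = 41.9: P(θ<0.013) ≈ 0.040. Adjusting to match 0.1 gives s ≈ 26.34.
So α = 0.06·26.34 ≈ 1.58, β = 0.94·26.34 ≈ 24.76.

α ≈ 1.58, β ≈ 24.76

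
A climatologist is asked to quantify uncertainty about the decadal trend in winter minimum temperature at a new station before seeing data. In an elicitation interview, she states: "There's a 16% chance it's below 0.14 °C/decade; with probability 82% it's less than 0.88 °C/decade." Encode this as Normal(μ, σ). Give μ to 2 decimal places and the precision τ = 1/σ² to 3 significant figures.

μ = 0.53, τ = 6.66

The p-quantile of Normal(μ,σ) is μ + z_p·σ, with z_{0.16} = -0.9945 and z_{0.82} = 0.9154.
Eliminate σ: μ = (z₂·x₁ − z₁·x₂)/(z₂ − z₁) = (0.9154·0.14 − (-0.9945)·0.88)/1.91 = 0.53.
Then σ = (x₂ − x₁)/(z₂ − z₁) = (0.88 − 0.14)/1.91 = 0.39.
Precision τ = 1/σ² = 1/0.3875² = 6.66.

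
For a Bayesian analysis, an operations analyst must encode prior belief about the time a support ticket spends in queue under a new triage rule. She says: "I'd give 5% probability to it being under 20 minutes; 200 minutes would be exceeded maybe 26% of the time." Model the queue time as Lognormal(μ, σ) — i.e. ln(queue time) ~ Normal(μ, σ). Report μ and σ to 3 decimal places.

If T ~ Lognormal(μ,σ) then ln T ~ Normal(μ,σ), so the p-quantile of ln T is μ + z_p·σ.
ln(20) = 2.996 and ln(200) = 5.298; z_{0.05} = -1.645, z_{0.74} = 0.6433.
σ = (5.298 − 2.996)/(0.6433 − (-1.645)) = 1.006.
μ = 2.996 − (-1.645)·1.006 = 4.651.

μ ≈ 4.651, σ ≈ 1.006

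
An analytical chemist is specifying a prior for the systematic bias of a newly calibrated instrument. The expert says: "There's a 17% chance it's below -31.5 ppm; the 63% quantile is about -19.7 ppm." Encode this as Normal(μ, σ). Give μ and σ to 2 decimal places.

The p-quantile of Normal(μ,σ) is μ + z_p·σ, with z_{0.17} = -0.9542 and z_{0.63} = 0.3319.
Eliminate σ: μ = (z₂·x₁ − z₁·x₂)/(z₂ − z₁) = (0.3319·-31.5 − (-0.9542)·-19.7)/1.286 = -22.74.
Then σ = (x₂ − x₁)/(z₂ − z₁) = (-19.7 − -31.5)/1.286 = 9.18.

μ = -22.74, σ = 9.18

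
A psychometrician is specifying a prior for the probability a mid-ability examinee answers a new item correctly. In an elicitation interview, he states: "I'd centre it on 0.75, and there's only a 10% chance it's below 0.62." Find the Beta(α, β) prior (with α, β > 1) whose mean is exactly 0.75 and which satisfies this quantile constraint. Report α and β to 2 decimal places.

With mean 0.75 fixed, write α = 0.75s, β = 0.25s where s = α+β.
Need P(θ < 0.62) = 0.1 under Beta(0.75s, 0.25s). Normal approximation: (q−m)/√(m(1−m)/s) ≈ z_{0.1} = -1.28, so s ≈ 0.75·0.25·(-1.28)²/(0.62−0.75)² = 18.2.
At s = 18.2: P(θ<0.62) ≈ 0.106. Adjusting to match 0.1 gives s ≈ 19.26.
So α = 0.75·19.26 ≈ 14.44, β = 0.25·19.26 ≈ 4.81.

α ≈ 14.44, β ≈ 4.81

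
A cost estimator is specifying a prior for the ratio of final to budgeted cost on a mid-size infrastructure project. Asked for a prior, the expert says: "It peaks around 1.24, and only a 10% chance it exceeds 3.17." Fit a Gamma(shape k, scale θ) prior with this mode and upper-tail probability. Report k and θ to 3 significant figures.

k ≈ 3.18, θ ≈ 0.569

Gamma(k,θ) with k>1 has mode (k−1)θ, so θ = 1.24/(k−1).
Need P(X < 3.17) = 0.9 with θ tied to k this way. Start at k = 2, θ = 1.24: P(X<3.17) ≈ 0.724.
Too low — raise k to concentrate. Iterating converges to k ≈ 3.18.
Then θ = 1.24/(3.18−1) ≈ 0.569.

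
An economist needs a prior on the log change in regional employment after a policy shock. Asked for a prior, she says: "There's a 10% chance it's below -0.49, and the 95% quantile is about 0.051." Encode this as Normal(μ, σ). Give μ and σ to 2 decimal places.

μ = -0.25, σ = 0.18

For Normal(μ,σ), the p-quantile is μ + z_p·σ. Here z_{0.1} = -1.282, z_{0.95} = 1.645.
So -0.49 = μ − 1.282σ and 0.051 = μ + 1.645σ.
Subtracting: σ = (0.051 − -0.49)/(1.645 − (-1.282)) = 0.18.
Then μ = -0.49 − (-1.282)·0.18 = -0.25.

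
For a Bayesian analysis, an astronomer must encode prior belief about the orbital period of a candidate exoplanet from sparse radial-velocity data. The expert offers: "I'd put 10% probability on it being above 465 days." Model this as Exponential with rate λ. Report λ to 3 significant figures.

λ ≈ 0.00495

P(T > 465.0) = e^(−λ·465.0) = 0.1, so λ = −ln(0.1)/465.0 = 0.00495.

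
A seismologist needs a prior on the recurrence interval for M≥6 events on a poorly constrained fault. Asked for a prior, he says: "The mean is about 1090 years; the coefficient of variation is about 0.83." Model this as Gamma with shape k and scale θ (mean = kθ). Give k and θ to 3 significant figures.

k ≈ 1.45, θ ≈ 751

For Gamma(k, scale θ): mean = kθ, variance = kθ², so CV = 1/√k.
CV = 0.83, hence k = 1/CV² = 1.45.
Then θ = mean/k = 1090/1.45 = 751.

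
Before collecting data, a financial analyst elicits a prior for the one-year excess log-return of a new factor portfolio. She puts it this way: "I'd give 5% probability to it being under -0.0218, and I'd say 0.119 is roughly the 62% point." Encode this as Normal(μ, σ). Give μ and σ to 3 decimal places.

μ = 0.097, σ = 0.072

For Normal(μ,σ), the p-quantile is μ + z_p·σ. Here z_{0.05} = -1.645, z_{0.62} = 0.3055.
So -0.0218 = μ − 1.645σ and 0.119 = μ + 0.3055σ.
Subtracting: σ = (0.119 − -0.0218)/(0.3055 − (-1.645)) = 0.072.
Then μ = -0.0218 − (-1.645)·0.072 = 0.097.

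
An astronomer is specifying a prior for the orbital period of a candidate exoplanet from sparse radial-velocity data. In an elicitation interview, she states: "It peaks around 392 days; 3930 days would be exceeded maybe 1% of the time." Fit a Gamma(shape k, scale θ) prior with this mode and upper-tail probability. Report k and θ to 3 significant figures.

Gamma(k,θ) with k>1 has mode (k−1)θ, so θ = 392/(k−1).
Need P(X < 3930) = 0.99 with θ tied to k this way. Start at k = 2, θ = 392: P(X<3930) ≈ 1.000.
Too high — lower k to spread out. Iterating converges to k ≈ 1.58.
Then θ = 392/(1.58−1) ≈ 673.

k ≈ 1.58, θ ≈ 673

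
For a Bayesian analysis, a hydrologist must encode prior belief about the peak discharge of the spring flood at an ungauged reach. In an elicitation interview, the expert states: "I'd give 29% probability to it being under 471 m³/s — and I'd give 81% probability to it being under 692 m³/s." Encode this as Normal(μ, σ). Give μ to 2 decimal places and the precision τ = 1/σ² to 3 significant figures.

μ = 556.45, τ = 4.19e-05

For Normal(μ,σ), the p-quantile is μ + z_p·σ. Here z_{0.29} = -0.5534, z_{0.81} = 0.8779.
So 471 = μ − 0.5534σ and 692 = μ + 0.8779σ.
Subtracting: σ = (692 − 471)/(0.8779 − (-0.5534)) = 154.41.
Then μ = 471 − (-0.5534)·154.41 = 556.45.
Precision τ = 1/σ² = 1/154.4² = 4.19e-05.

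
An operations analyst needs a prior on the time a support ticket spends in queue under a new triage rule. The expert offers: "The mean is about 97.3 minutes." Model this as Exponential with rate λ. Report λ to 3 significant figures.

Exponential mean = 1/λ, so λ = 1/97.3 = 0.0103.

λ ≈ 0.0103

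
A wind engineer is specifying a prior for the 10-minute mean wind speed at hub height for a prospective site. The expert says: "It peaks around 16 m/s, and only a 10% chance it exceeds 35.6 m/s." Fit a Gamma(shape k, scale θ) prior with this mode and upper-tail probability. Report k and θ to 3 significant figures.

k ≈ 4.01, θ ≈ 5.32

Gamma(k,θ) with k>1 has mode (k−1)θ, so θ = 16/(k−1).
Need P(X < 35.6) = 0.9 with θ tied to k this way. Start at k = 2, θ = 16: P(X<35.6) ≈ 0.651.
Too low — raise k to concentrate. Iterating converges to k ≈ 4.01.
Then θ = 16/(4.01−1) ≈ 5.32.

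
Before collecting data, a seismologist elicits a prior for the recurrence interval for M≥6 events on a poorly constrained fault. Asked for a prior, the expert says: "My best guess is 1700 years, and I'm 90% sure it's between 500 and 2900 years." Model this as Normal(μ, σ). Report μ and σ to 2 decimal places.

μ = 1700.00, σ = 729.55

A symmetric 90% interval runs μ ± z·σ with z = 1.645.
Half-width = 1200, so σ = 1200/1.645 = 729.55.
μ is the stated best guess, 1700.00.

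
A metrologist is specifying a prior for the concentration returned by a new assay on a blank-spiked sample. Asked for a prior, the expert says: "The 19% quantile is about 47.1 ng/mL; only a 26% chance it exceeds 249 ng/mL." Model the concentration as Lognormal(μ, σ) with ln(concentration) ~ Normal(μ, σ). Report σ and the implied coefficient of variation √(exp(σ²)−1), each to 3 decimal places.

σ ≈ 1.095, CV ≈ 1.521

If T ~ Lognormal(μ,σ) then ln T ~ Normal(μ,σ), so the p-quantile of ln T is μ + z_p·σ.
ln(47.1) = 3.852 and ln(249) = 5.517; z_{0.19} = -0.8779, z_{0.74} = 0.6433.
σ = (5.517 − 3.852)/(0.6433 − (-0.8779)) = 1.095.
μ = 3.852 − (-0.8779)·1.095 = 4.813.
CV = √(exp(σ²)−1) = √(exp(1.1982)−1) = 1.521.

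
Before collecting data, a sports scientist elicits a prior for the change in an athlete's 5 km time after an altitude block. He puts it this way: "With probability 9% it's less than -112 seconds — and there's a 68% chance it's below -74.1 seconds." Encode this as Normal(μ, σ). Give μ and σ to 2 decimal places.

μ = -83.90, σ = 20.96

For Normal(μ,σ), the p-quantile is μ + z_p·σ. Here z_{0.09} = -1.341, z_{0.68} = 0.4677.
So -112 = μ − 1.341σ and -74.1 = μ + 0.4677σ.
Subtracting: σ = (-74.1 − -112)/(0.4677 − (-1.341)) = 20.96.
Then μ = -112 − (-1.341)·20.96 = -83.90.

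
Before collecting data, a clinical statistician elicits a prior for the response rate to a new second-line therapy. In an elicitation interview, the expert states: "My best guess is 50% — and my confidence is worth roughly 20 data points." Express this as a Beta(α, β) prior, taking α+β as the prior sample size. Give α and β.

α = 10, β = 10

Under the effective-sample-size interpretation, Beta(α, β) has prior mean α/(α+β) and prior sample size α+β.
So α+β = 20 and α/(α+β) = 0.5, giving α = 0.5·20 = 10 and β = 20 − 10 = 10.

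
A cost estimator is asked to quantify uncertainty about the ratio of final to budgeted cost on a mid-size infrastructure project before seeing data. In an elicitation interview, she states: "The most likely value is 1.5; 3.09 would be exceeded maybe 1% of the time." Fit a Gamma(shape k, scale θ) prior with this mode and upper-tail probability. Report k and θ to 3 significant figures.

Gamma(k,θ) with k>1 has mode (k−1)θ, so θ = 1.5/(k−1).
Need P(X < 3.09) = 0.99 with θ tied to k this way. Start at k = 2, θ = 1.5: P(X<3.09) ≈ 0.610.
Too low — raise k to concentrate. Iterating converges to k ≈ 10.4.
Then θ = 1.5/(10.4−1) ≈ 0.16.

k ≈ 10.4, θ ≈ 0.16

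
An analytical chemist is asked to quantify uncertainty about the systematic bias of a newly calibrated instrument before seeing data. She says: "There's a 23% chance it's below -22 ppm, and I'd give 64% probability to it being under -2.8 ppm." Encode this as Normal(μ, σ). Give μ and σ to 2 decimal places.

For Normal(μ,σ), the p-quantile is μ + z_p·σ. Here z_{0.23} = -0.7388, z_{0.64} = 0.3585.
So -22 = μ − 0.7388σ and -2.8 = μ + 0.3585σ.
Subtracting: σ = (-2.8 − -22)/(0.3585 − (-0.7388)) = 17.50.
Then μ = -22 − (-0.7388)·17.50 = -9.07.

μ = -9.07, σ = 17.50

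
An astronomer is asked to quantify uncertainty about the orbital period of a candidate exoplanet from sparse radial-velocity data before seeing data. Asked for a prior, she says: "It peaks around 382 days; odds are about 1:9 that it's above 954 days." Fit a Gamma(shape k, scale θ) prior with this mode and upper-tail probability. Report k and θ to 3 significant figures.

Gamma(k,θ) with k>1 has mode (k−1)θ, so θ = 382/(k−1).
Need P(X < 954) = 0.9 with θ tied to k this way. Start at k = 2, θ = 382: P(X<954) ≈ 0.712.
Too low — raise k to concentrate. Iterating converges to k ≈ 3.29.
Then θ = 382/(3.29−1) ≈ 167.

k ≈ 3.29, θ ≈ 167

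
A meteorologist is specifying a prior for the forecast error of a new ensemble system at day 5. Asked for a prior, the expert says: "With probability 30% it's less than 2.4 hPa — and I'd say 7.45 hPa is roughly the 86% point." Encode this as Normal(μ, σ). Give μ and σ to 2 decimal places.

μ = 4.05, σ = 3.15

The p-quantile of Normal(μ,σ) is μ + z_p·σ, with z_{0.3} = -0.5244 and z_{0.86} = 1.08.
Eliminate σ: μ = (z₂·x₁ − z₁·x₂)/(z₂ − z₁) = (1.08·2.4 − (-0.5244)·7.45)/1.605 = 4.05.
Then σ = (x₂ − x₁)/(z₂ − z₁) = (7.45 − 2.4)/1.605 = 3.15.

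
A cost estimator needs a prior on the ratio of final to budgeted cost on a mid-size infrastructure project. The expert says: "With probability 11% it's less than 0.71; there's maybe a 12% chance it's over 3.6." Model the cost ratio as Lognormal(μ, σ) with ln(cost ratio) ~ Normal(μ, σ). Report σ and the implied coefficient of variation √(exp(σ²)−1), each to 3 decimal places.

If T ~ Lognormal(μ,σ) then ln T ~ Normal(μ,σ), so the p-quantile of ln T is μ + z_p·σ.
ln(0.71) = -0.3425 and ln(3.6) = 1.281; z_{0.11} = -1.227, z_{0.88} = 1.175.
σ = (1.281 − -0.3425)/(1.175 − (-1.227)) = 0.676.
μ = -0.3425 − (-1.227)·0.676 = 0.487.
CV = √(exp(σ²)−1) = √(exp(0.4570)−1) = 0.761.

σ ≈ 0.676, CV ≈ 0.761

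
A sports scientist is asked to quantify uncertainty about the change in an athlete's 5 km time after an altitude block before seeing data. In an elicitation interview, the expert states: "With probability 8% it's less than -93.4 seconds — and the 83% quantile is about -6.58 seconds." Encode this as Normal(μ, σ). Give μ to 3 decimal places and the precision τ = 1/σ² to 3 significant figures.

For Normal(μ,σ), the p-quantile is μ + z_p·σ. Here z_{0.08} = -1.405, z_{0.83} = 0.9542.
So -93.4 = μ − 1.405σ and -6.58 = μ + 0.9542σ.
Subtracting: σ = (-6.58 − -93.4)/(0.9542 − (-1.405)) = 36.800.
Then μ = -93.4 − (-1.405)·36.800 = -41.693.
Precision τ = 1/σ² = 1/36.8² = 0.000738.

μ = -41.693, τ = 0.000738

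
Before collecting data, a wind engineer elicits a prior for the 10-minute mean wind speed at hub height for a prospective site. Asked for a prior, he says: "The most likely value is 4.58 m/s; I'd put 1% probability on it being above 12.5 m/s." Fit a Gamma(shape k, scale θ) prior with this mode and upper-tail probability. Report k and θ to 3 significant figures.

k ≈ 5.57, θ ≈ 1

Gamma(k,θ) with k>1 has mode (k−1)θ, so θ = 4.58/(k−1).
Need P(X < 12.5) = 0.99 with θ tied to k this way. Start at k = 2, θ = 4.58: P(X<12.5) ≈ 0.757.
Too low — raise k to concentrate. Iterating converges to k ≈ 5.57.
Then θ = 4.58/(5.57−1) ≈ 1.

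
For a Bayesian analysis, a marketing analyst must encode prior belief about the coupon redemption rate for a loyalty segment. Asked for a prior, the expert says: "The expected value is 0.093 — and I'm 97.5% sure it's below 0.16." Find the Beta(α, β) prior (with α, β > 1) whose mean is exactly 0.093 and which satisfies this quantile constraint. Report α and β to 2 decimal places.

α ≈ 8.51, β ≈ 82.98

With mean 0.093 fixed, write α = 0.093s, β = 0.907s where s = α+β.
Need P(θ < 0.16) = 0.975 under Beta(0.093s, 0.907s). Normal approximation: (q−m)/√(m(1−m)/s) ≈ z_{0.975} = 1.96, so s ≈ 0.093·0.907·(1.96)²/(0.16−0.093)² = 72.2.
At s = 72.2: P(θ<0.16) ≈ 0.961. Adjusting to match 0.975 gives s ≈ 91.49.
So α = 0.093·91.49 ≈ 8.51, β = 0.907·91.49 ≈ 82.98.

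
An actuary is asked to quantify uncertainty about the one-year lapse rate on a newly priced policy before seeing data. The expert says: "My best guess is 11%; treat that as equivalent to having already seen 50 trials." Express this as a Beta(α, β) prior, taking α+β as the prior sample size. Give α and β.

α = 5.5, β = 44.5

Under the effective-sample-size interpretation, Beta(α, β) has prior mean α/(α+β) and prior sample size α+β.
So α+β = 50 and α/(α+β) = 0.11, giving α = 0.11·50 = 5.5 and β = 50 − 5.5 = 44.5.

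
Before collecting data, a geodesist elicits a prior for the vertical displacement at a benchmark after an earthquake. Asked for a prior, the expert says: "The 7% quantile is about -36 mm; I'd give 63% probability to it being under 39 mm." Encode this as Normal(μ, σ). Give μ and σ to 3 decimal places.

For Normal(μ,σ), the p-quantile is μ + z_p·σ. Here z_{0.07} = -1.476, z_{0.63} = 0.3319.
So -36 = μ − 1.476σ and 39 = μ + 0.3319σ.
Subtracting: σ = (39 − -36)/(0.3319 − (-1.476)) = 41.490.
Then μ = -36 − (-1.476)·41.490 = 25.231.

μ = 25.231, σ = 41.490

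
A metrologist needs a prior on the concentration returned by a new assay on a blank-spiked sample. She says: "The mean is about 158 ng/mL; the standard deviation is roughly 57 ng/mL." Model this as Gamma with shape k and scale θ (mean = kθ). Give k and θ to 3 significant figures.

k ≈ 7.68, θ ≈ 20.6

For Gamma(k, scale θ): mean = kθ, variance = kθ², so CV = 1/√k.
CV = SD/mean = 57/158 = 0.3608, hence k = 1/CV² = 7.68.
Then θ = mean/k = 158/7.68 = 20.6.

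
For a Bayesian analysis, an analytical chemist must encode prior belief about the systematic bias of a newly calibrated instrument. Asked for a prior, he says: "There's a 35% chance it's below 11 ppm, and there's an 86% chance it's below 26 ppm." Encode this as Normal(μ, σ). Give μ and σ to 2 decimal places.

For Normal(μ,σ), the p-quantile is μ + z_p·σ. Here z_{0.35} = -0.3853, z_{0.86} = 1.08.
So 11 = μ − 0.3853σ and 26 = μ + 1.08σ.
Subtracting: σ = (26 − 11)/(1.08 − (-0.3853)) = 10.23.
Then μ = 11 − (-0.3853)·10.23 = 14.94.

μ = 14.94, σ = 10.23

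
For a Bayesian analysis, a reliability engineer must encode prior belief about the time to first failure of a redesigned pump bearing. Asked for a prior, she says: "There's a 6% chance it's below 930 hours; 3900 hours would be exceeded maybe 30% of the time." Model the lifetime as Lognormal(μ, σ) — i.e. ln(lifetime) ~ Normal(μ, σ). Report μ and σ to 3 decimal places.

μ ≈ 7.907, σ ≈ 0.689

If T ~ Lognormal(μ,σ) then ln T ~ Normal(μ,σ), so the p-quantile of ln T is μ + z_p·σ.
ln(930) = 6.835 and ln(3900) = 8.269; z_{0.06} = -1.555, z_{0.7} = 0.5244.
σ = (8.269 − 6.835)/(0.5244 − (-1.555)) = 0.689.
μ = 6.835 − (-1.555)·0.689 = 7.907.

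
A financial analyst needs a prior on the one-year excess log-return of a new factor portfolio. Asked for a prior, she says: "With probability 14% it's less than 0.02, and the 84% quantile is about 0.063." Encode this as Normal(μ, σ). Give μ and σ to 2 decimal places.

μ = 0.04, σ = 0.02

The p-quantile of Normal(μ,σ) is μ + z_p·σ, with z_{0.14} = -1.08 and z_{0.84} = 0.9945.
Eliminate σ: μ = (z₂·x₁ − z₁·x₂)/(z₂ − z₁) = (0.9945·0.02 − (-1.08)·0.063)/2.075 = 0.04.
Then σ = (x₂ − x₁)/(z₂ − z₁) = (0.063 − 0.02)/2.075 = 0.02.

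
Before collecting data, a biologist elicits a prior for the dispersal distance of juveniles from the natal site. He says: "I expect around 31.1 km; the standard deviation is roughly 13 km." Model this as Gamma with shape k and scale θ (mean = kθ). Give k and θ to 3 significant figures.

k ≈ 5.72, θ ≈ 5.43

For Gamma(k, scale θ): mean = kθ, variance = kθ², so CV = 1/√k.
CV = SD/mean = 13/31.1 = 0.418, hence k = 1/CV² = 5.72.
Then θ = mean/k = 31.1/5.72 = 5.43.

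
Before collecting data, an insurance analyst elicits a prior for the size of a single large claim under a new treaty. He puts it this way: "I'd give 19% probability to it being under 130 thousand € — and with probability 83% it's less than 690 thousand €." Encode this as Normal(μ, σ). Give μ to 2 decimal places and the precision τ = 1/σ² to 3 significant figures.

The p-quantile of Normal(μ,σ) is μ + z_p·σ, with z_{0.19} = -0.8779 and z_{0.83} = 0.9542.
Eliminate σ: μ = (z₂·x₁ − z₁·x₂)/(z₂ − z₁) = (0.9542·130 − (-0.8779)·690)/1.832 = 398.34.
Then σ = (x₂ − x₁)/(z₂ − z₁) = (690 − 130)/1.832 = 305.67.
Precision τ = 1/σ² = 1/305.7² = 1.07e-05.

μ = 398.34, τ = 1.07e-05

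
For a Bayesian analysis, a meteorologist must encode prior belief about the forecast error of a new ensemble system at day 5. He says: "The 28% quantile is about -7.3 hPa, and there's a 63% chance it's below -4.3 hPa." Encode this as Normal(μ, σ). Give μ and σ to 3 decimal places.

The p-quantile of Normal(μ,σ) is μ + z_p·σ, with z_{0.28} = -0.5828 and z_{0.63} = 0.3319.
Eliminate σ: μ = (z₂·x₁ − z₁·x₂)/(z₂ − z₁) = (0.3319·-7.3 − (-0.5828)·-4.3)/0.9147 = -5.388.
Then σ = (x₂ − x₁)/(z₂ − z₁) = (-4.3 − -7.3)/0.9147 = 3.280.

μ = -5.388, σ = 3.280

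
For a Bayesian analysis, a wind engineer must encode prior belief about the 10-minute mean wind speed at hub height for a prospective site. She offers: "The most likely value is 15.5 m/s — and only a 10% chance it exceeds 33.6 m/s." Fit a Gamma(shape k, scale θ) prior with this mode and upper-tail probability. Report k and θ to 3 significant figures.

k ≈ 4.21, θ ≈ 4.83

Gamma(k,θ) with k>1 has mode (k−1)θ, so θ = 15.5/(k−1).
Need P(X < 33.6) = 0.9 with θ tied to k this way. Start at k = 2, θ = 15.5: P(X<33.6) ≈ 0.637.
Too low — raise k to concentrate. Iterating converges to k ≈ 4.21.
Then θ = 15.5/(4.21−1) ≈ 4.83.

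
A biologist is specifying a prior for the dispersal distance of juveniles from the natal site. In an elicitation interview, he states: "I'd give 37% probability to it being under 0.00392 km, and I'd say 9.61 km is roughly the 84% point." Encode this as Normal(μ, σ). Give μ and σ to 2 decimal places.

The p-quantile of Normal(μ,σ) is μ + z_p·σ, with z_{0.37} = -0.3319 and z_{0.84} = 0.9945.
Eliminate σ: μ = (z₂·x₁ − z₁·x₂)/(z₂ − z₁) = (0.9945·0.00392 − (-0.3319)·9.61)/1.326 = 2.41.
Then σ = (x₂ − x₁)/(z₂ − z₁) = (9.61 − 0.00392)/1.326 = 7.24.

μ = 2.41, σ = 7.24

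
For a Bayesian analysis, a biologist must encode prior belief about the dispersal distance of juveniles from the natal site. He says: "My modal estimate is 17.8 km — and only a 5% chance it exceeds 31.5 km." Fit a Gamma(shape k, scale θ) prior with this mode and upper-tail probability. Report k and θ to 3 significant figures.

Gamma(k,θ) with k>1 has mode (k−1)θ, so θ = 17.8/(k−1).
Need P(X < 31.5) = 0.95 with θ tied to k this way. Start at k = 2, θ = 17.8: P(X<31.5) ≈ 0.528.
Too low — raise k to concentrate. Iterating converges to k ≈ 9.56.
Then θ = 17.8/(9.56−1) ≈ 2.08.

k ≈ 9.56, θ ≈ 2.08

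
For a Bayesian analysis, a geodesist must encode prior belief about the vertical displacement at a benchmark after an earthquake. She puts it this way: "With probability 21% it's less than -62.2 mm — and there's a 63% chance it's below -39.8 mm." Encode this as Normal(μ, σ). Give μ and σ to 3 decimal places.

The p-quantile of Normal(μ,σ) is μ + z_p·σ, with z_{0.21} = -0.8064 and z_{0.63} = 0.3319.
Eliminate σ: μ = (z₂·x₁ − z₁·x₂)/(z₂ − z₁) = (0.3319·-62.2 − (-0.8064)·-39.8)/1.138 = -46.331.
Then σ = (x₂ − x₁)/(z₂ − z₁) = (-39.8 − -62.2)/1.138 = 19.679.

μ = -46.331, σ = 19.679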